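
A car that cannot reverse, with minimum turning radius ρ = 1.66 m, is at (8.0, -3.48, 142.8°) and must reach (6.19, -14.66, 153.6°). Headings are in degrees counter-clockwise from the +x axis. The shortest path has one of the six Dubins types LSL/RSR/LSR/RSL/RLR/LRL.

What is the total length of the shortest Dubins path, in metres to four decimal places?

Let ψ = atan2(Δy, Δx) = atan2(-11.18, -1.81) = -99.1962° be the start→goal bearing.
Normalize: d = |goal − start| / ρ = 11.325568/1.66 = 6.822632, α = (θ_start − ψ) mod 360° = 241.9962° = 4.223630 rad, β = (θ_goal − ψ) mod 360° = 252.7962° = 4.412126 rad.
Common terms: sin α = -0.882916, cos α = -0.469530, sin β = -0.955259, cos β = -0.295772, cos(α−β) = 0.982287, d² = 46.548302. Work in radians in the unit-radius frame; every candidate has L = ρ·(t + p + q).
LSL: p² = 2 + d² − 2cos(α−β) + 2d(sin α − sin β) = 47.570858; p = √p² = 6.897163; φ = atan2(cos β − cos α, d + sin α − sin β) = 0.025195 rad; t = (φ − α) mod 2π = 2.084751 rad, q = (β − φ) mod 2π = 4.386930 rad → L = 1.66·(2.084751 + 6.897163 + 4.386930) = 1.66·13.368844 = 22.192281 m
RSR: p² = 2 + d² − 2cos(α−β) + 2d(sin β − sin α) = 45.596597; p = √p² = 6.752525; φ = atan2(cos α − cos β, d − sin α + sin β) = -0.025735 rad; t = (α − φ) mod 2π = 4.249365 rad, q = (φ − β) mod 2π = 1.845324 rad → L = 1.66·(4.249365 + 6.752525 + 1.845324) = 1.66·12.847215 = 21.326377 m
LSR: p² = d² − 2 + 2cos(α−β) + 2d(sin α + sin β) = 21.430495; p = √p² = 4.629308; φ = atan2(−cos α − cos β, d + sin α + sin β) − atan2(−2, p) = 0.560158 rad; t = (φ − α) mod 2π = 2.619713 rad, q = (φ − β) mod 2π = 2.431218 rad → L = 1.66·(2.619713 + 4.629308 + 2.431218) = 1.66·9.680239 = 16.069197 m
RSL: p² = d² − 2 + 2cos(α−β) − 2d(sin α + sin β) = 71.595257; p = √p² = 8.461398; φ = atan2(cos α + cos β, d − sin α − sin β) − atan2(2, p) = -0.320242 rad; t = (α − φ) mod 2π = 4.543873 rad, q = (β − φ) mod 2π = 4.732368 rad → L = 1.66·(4.543873 + 8.461398 + 4.732368) = 1.66·17.737639 = 29.444480 m
RLR: c = (6 − d² + 2cos(α−β) + 2d(sin α − sin β))/8 = -4.699575, |c| > 1 → infeasible
LRL: c = (6 − d² + 2cos(α−β) − 2d(sin α − sin β))/8 = -4.946357, |c| > 1 → infeasible
Shortest: LSR with L = 16.069197 m ≈ 16.0692 m

16.0692 m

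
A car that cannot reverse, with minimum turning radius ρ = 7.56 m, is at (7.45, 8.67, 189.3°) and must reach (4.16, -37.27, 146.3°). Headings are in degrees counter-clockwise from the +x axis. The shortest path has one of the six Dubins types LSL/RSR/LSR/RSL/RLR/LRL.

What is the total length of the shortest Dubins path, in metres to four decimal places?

Let ψ = atan2(Δy, Δx) = atan2(-45.94, -3.29) = -94.0963° be the start→goal bearing.
Normalize: d = |goal − start| / ρ = 46.057656/7.56 = 6.092283, α = (θ_start − ψ) mod 360° = 283.3963° = 4.946198 rad, β = (θ_goal − ψ) mod 360° = 240.3963° = 4.195706 rad.
Common terms: sin α = -0.972791, cos α = 0.231684, sin β = -0.869463, cos β = -0.493999, cos(α−β) = 0.731354, d² = 37.115907. Work in radians in the unit-radius frame; every candidate has L = ρ·(t + p + q).
LSL: p² = 2 + d² − 2cos(α−β) + 2d(sin α − sin β) = 36.394188; p = √p² = 6.032760; φ = atan2(cos β − cos α, d + sin α − sin β) = -0.120582 rad; t = (φ − α) mod 2π = 1.216405 rad, q = (β − φ) mod 2π = 4.316289 rad → L = 7.56·(1.216405 + 6.032760 + 4.316289) = 7.56·11.565453 = 87.434827 m
RSR: p² = 2 + d² − 2cos(α−β) + 2d(sin β − sin α) = 38.912211; p = √p² = 6.237965; φ = atan2(cos α − cos β, d − sin α + sin β) = 0.116597 rad; t = (α − φ) mod 2π = 4.829600 rad, q = (φ − β) mod 2π = 2.204076 rad → L = 7.56·(4.829600 + 6.237965 + 2.204076) = 7.56·13.271642 = 100.333615 m
LSR: p² = d² − 2 + 2cos(α−β) + 2d(sin α + sin β) = 14.131555; p = √p² = 3.759196; φ = atan2(−cos α − cos β, d + sin α + sin β) − atan2(−2, p) = 0.550583 rad; t = (φ − α) mod 2π = 1.887571 rad, q = (φ − β) mod 2π = 2.638063 rad → L = 7.56·(1.887571 + 3.759196 + 2.638063) = 7.56·8.284830 = 62.633313 m
RSL: p² = d² − 2 + 2cos(α−β) − 2d(sin α + sin β) = 59.025674; p = √p² = 7.682817; φ = atan2(cos α + cos β, d − sin α − sin β) − atan2(2, p) = -0.287717 rad; t = (α − φ) mod 2π = 5.233914 rad, q = (β − φ) mod 2π = 4.483423 rad → L = 7.56·(5.233914 + 7.682817 + 4.483423) = 7.56·17.400154 = 131.545164 m
RLR: c = (6 − d² + 2cos(α−β) + 2d(sin α − sin β))/8 = -3.864026, |c| > 1 → infeasible
LRL: c = (6 − d² + 2cos(α−β) − 2d(sin α − sin β))/8 = -3.549273, |c| > 1 → infeasible
Shortest: LSR with L = 62.633313 m ≈ 62.6333 m

62.6333 m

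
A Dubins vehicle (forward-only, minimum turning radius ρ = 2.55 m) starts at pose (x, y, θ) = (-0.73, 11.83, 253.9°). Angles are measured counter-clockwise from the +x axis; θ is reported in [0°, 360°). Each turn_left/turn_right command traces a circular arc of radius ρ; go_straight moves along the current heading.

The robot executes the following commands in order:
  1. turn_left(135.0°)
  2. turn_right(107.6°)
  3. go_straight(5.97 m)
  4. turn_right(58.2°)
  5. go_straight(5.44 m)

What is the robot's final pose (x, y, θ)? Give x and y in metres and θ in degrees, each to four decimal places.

(3.1248, -4.7752, 223.1000°)

set_pose: (x, y, θ) = (-0.7300, 11.8300, 253.9000°), ρ = 2.55
turn_left(135.0°): centre at ρ to the left, rotate +135.0° → (2.9524, 8.8904, 388.9000° ≡ 28.9000°)
turn_right(107.6°): centre at ρ to the right, rotate −107.6° → (6.6853, 7.1576, -78.7000° ≡ 281.3000°)
go_straight(5.97): x += 5.97·cos θ, y += 5.97·sin θ → (7.8551, 1.3034, 281.3000°)
turn_right(58.2°): centre at ρ to the right, rotate −58.2° → (7.0969, -1.0582, 223.1000°)
go_straight(5.44): x += 5.44·cos θ, y += 5.44·sin θ → (3.1248, -4.7752, 223.1000°)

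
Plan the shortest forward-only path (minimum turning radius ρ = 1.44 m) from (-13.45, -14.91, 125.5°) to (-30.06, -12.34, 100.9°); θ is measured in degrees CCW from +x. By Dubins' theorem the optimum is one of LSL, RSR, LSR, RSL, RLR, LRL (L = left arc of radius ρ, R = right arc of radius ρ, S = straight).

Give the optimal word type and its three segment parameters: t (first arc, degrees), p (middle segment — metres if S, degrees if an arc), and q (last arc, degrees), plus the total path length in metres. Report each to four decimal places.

LSR: t = 51.2599°, p = 14.2091 m, q = 75.8599°, L = 17.4040 m

Let ψ = atan2(Δy, Δx) = atan2(2.57, -16.61) = 171.2046° be the start→goal bearing.
Normalize: d = |goal − start| / ρ = 16.807647/1.44 = 11.671977, α = (θ_start − ψ) mod 360° = 314.2954° = 5.485490 rad, β = (θ_goal − ψ) mod 360° = 289.6954° = 5.056139 rad.
Common terms: sin α = -0.715749, cos α = 0.698358, sin β = -0.941498, cos β = 0.337020, cos(α−β) = 0.909236, d² = 136.235050. Work in radians in the unit-radius frame; every candidate has L = ρ·(t + p + q).
LSL: p² = 2 + d² − 2cos(α−β) + 2d(sin α − sin β) = 141.686448; p = √p² = 11.903212; φ = atan2(cos β − cos α, d + sin α − sin β) = -0.030361 rad; t = (φ − α) mod 2π = 0.767335 rad, q = (β − φ) mod 2π = 5.086500 rad → L = 1.44·(0.767335 + 11.903212 + 5.086500) = 1.44·17.757046 = 25.570146 m
RSR: p² = 2 + d² − 2cos(α−β) + 2d(sin β − sin α) = 131.146707; p = √p² = 11.451930; φ = atan2(cos α − cos β, d − sin α + sin β) = 0.031558 rad; t = (α − φ) mod 2π = 5.453932 rad, q = (φ − β) mod 2π = 1.258604 rad → L = 1.44·(5.453932 + 11.451930 + 1.258604) = 1.44·18.164467 = 26.156832 m
LSR: p² = d² − 2 + 2cos(α−β) + 2d(sin α + sin β) = 97.366840; p = √p² = 9.867464; φ = atan2(−cos α − cos β, d + sin α + sin β) − atan2(−2, p) = 0.096958 rad; t = (φ − α) mod 2π = 0.894653 rad, q = (φ − β) mod 2π = 1.324004 rad → L = 1.44·(0.894653 + 9.867464 + 1.324004) = 1.44·12.086122 = 17.404015 m
RSL: p² = d² − 2 + 2cos(α−β) − 2d(sin α + sin β) = 174.740204; p = √p² = 13.218934; φ = atan2(cos α + cos β, d − sin α − sin β) − atan2(2, p) = -0.072638 rad; t = (α − φ) mod 2π = 5.558127 rad, q = (β − φ) mod 2π = 5.128776 rad → L = 1.44·(5.558127 + 13.218934 + 5.128776) = 1.44·23.905837 = 34.424406 m
RLR: c = (6 − d² + 2cos(α−β) + 2d(sin α − sin β))/8 = -15.393338, |c| > 1 → infeasible
LRL: c = (6 − d² + 2cos(α−β) − 2d(sin α − sin β))/8 = -16.710806, |c| > 1 → infeasible
Shortest: LSR with L = 17.404015 m ≈ 17.4040 m
Convert LSR to answer units (arcs ×180/π): t = 0.894653·180/π = 51.2599°, p = ρ·p = 1.44·9.867464 = 14.2091 m, q = 1.324004·180/π = 75.8599°, L = 17.4040 m.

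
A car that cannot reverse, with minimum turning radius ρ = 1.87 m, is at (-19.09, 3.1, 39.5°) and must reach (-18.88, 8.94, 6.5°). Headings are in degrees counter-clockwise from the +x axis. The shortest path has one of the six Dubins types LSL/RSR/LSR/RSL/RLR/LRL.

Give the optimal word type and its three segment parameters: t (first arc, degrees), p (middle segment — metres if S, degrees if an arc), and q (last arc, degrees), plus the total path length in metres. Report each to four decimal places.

Let ψ = atan2(Δy, Δx) = atan2(5.84, 0.21) = 87.9406° be the start→goal bearing.
Normalize: d = |goal − start| / ρ = 5.843774/1.87 = 3.125013, α = (θ_start − ψ) mod 360° = 311.5594° = 5.437737 rad, β = (θ_goal − ψ) mod 360° = 278.5594° = 4.861779 rad.
Common terms: sin α = -0.748268, cos α = 0.663396, sin β = -0.988862, cos β = 0.148835, cos(α−β) = 0.838671, d² = 9.765707. Work in radians in the unit-radius frame; every candidate has L = ρ·(t + p + q).
LSL: p² = 2 + d² − 2cos(α−β) + 2d(sin α − sin β) = 11.592083; p = √p² = 3.404715; φ = atan2(cos β − cos α, d + sin α − sin β) = -0.151713 rad; t = (φ − α) mod 2π = 0.693734 rad, q = (β − φ) mod 2π = 5.013492 rad → L = 1.87·(0.693734 + 3.404715 + 5.013492) = 1.87·9.111941 = 17.039331 m
RSR: p² = 2 + d² − 2cos(α−β) + 2d(sin β − sin α) = 8.584648; p = √p² = 2.929957; φ = atan2(cos α − cos β, d − sin α + sin β) = 0.176536 rad; t = (α − φ) mod 2π = 5.261201 rad, q = (φ − β) mod 2π = 1.597943 rad → L = 1.87·(5.261201 + 2.929957 + 1.597943) = 1.87·9.789101 = 18.305619 m
LSR: p² = d² − 2 + 2cos(α−β) + 2d(sin α + sin β) = -1.414062 < 0 → infeasible
RSL: p² = d² − 2 + 2cos(α−β) − 2d(sin α + sin β) = 20.300158; p = √p² = 4.505570; φ = atan2(cos α + cos β, d − sin α − sin β) − atan2(2, p) = -0.252242 rad; t = (α − φ) mod 2π = 5.689979 rad, q = (β − φ) mod 2π = 5.114021 rad → L = 1.87·(5.689979 + 4.505570 + 5.114021) = 1.87·15.309570 = 28.628895 m
RLR: c = (6 − d² + 2cos(α−β) + 2d(sin α − sin β))/8 = -0.073081; p = 2π − arccos c = 4.639243 rad; φ = atan2(cos α − cos β, d − sin α + sin β) = 0.176536 rad; t = (α − φ + p/2) mod 2π = 1.297637 rad, q = (α − β − t + p) mod 2π = 3.917564 rad → L = 1.87·(1.297637 + 4.639243 + 3.917564) = 1.87·9.854444 = 18.427811 m
LRL: c = (6 − d² + 2cos(α−β) − 2d(sin α − sin β))/8 = -0.449010; p = 2π − arccos c = 4.246731 rad; φ = atan2(cos β − cos α, d + sin α − sin β) = -0.151713 rad; t = (φ − α + p/2) mod 2π = 2.817100 rad, q = (β − α − t + p) mod 2π = 0.853673 rad → L = 1.87·(2.817100 + 4.246731 + 0.853673) = 1.87·7.917504 = 14.805733 m
Shortest: LRL with L = 14.805733 m ≈ 14.8057 m
Convert LRL to answer units (arcs ×180/π): t = 2.817100·180/π = 161.4080°, p = 4.246731·180/π = 243.3198°, q = 0.853673·180/π = 48.9118°, L = 14.8057 m.

LRL: t = 161.4080°, p = 243.3198°, q = 48.9118°, L = 14.8057 m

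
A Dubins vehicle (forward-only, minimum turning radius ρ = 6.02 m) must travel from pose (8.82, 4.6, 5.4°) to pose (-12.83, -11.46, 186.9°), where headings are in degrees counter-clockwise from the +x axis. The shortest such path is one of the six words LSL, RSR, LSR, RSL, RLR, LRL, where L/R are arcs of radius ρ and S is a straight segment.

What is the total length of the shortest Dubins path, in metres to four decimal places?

Let ψ = atan2(Δy, Δx) = atan2(-16.06, -21.65) = -143.4319° be the start→goal bearing.
Normalize: d = |goal − start| / ρ = 26.956374/6.02 = 4.477803, α = (θ_start − ψ) mod 360° = 148.8319° = 2.597607 rad, β = (θ_goal − ψ) mod 360° = 330.3319° = 5.765380 rad.
Common terms: sin α = 0.517550, cos α = -0.855653, sin β = -0.494975, cos β = 0.868907, cos(α−β) = -0.999657, d² = 20.050720. Work in radians in the unit-radius frame; every candidate has L = ρ·(t + p + q).
LSL: p² = 2 + d² − 2cos(α−β) + 2d(sin α − sin β) = 33.117809; p = √p² = 5.754807; φ = atan2(cos β − cos α, d + sin α − sin β) = 0.304350 rad; t = (φ − α) mod 2π = 3.989928 rad, q = (β − φ) mod 2π = 5.461030 rad → L = 6.02·(3.989928 + 5.754807 + 5.461030) = 6.02·15.205765 = 91.538707 m
RSR: p² = 2 + d² − 2cos(α−β) + 2d(sin β − sin α) = 14.982260; p = √p² = 3.870692; φ = atan2(cos α − cos β, d − sin α + sin β) = -0.461781 rad; t = (α − φ) mod 2π = 3.059388 rad, q = (φ − β) mod 2π = 0.056025 rad → L = 6.02·(3.059388 + 3.870692 + 0.056025) = 6.02·6.986105 = 42.056353 m
LSR: p² = d² − 2 + 2cos(α−β) + 2d(sin α + sin β) = 16.253584; p = √p² = 4.031573; φ = atan2(−cos α − cos β, d + sin α + sin β) − atan2(−2, p) = 0.457565 rad; t = (φ − α) mod 2π = 4.143143 rad, q = (φ − β) mod 2π = 0.975370 rad → L = 6.02·(4.143143 + 4.031573 + 0.975370) = 6.02·9.150087 = 55.083523 m
RSL: p² = d² − 2 + 2cos(α−β) − 2d(sin α + sin β) = 15.849226; p = √p² = 3.981109; φ = atan2(cos α + cos β, d − sin α − sin β) − atan2(2, p) = -0.462569 rad; t = (α − φ) mod 2π = 3.060176 rad, q = (β − φ) mod 2π = 6.227949 rad → L = 6.02·(3.060176 + 3.981109 + 6.227949) = 6.02·13.269233 = 79.880783 m
RLR: c = (6 − d² + 2cos(α−β) + 2d(sin α − sin β))/8 = -0.872783; p = 2π − arccos c = 3.651515 rad; φ = atan2(cos α − cos β, d − sin α + sin β) = -0.461781 rad; t = (α − φ + p/2) mod 2π = 4.885145 rad, q = (α − β − t + p) mod 2π = 1.881782 rad → L = 6.02·(4.885145 + 3.651515 + 1.881782) = 6.02·10.418442 = 62.719023 m
LRL: c = (6 − d² + 2cos(α−β) − 2d(sin α − sin β))/8 = -3.139726, |c| > 1 → infeasible
Shortest: RSR with L = 42.056353 m ≈ 42.0564 m

42.0564 m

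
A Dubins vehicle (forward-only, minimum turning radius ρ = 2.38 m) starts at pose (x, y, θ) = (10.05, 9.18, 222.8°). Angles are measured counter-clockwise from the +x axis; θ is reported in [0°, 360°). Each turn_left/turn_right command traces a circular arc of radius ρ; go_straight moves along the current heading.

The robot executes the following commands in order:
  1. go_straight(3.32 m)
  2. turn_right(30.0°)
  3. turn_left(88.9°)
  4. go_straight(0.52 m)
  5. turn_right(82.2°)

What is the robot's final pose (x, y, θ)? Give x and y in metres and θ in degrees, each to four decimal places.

set_pose: (x, y, θ) = (10.0500, 9.1800, 222.8000°), ρ = 2.38
go_straight(3.32): x += 3.32·cos θ, y += 3.32·sin θ → (7.6140, 6.9243, 222.8000°)
turn_right(30.0°): centre at ρ to the right, rotate −30.0° → (6.5242, 6.3497, 192.8000°)
turn_left(88.9°): centre at ρ to the left, rotate +88.9° → (4.7210, 3.5462, 281.7000°)
go_straight(0.52): x += 0.52·cos θ, y += 0.52·sin θ → (4.8264, 3.0370, 281.7000°)
turn_right(82.2°): centre at ρ to the right, rotate −82.2° → (3.2903, 0.3109, 199.5000°)

(3.2903, 0.3109, 199.5000°)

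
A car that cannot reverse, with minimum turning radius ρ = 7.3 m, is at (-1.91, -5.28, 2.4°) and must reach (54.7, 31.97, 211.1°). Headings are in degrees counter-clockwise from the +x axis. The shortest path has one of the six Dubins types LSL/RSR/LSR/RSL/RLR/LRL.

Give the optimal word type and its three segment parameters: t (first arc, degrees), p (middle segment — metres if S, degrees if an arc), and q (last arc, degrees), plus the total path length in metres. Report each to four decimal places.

Let ψ = atan2(Δy, Δx) = atan2(37.25, 56.61) = 33.3454° be the start→goal bearing.
Normalize: d = |goal − start| / ρ = 67.766176/7.3 = 9.283038, α = (θ_start − ψ) mod 360° = 329.0546° = 5.743087 rad, β = (θ_goal − ψ) mod 360° = 177.7546° = 3.102404 rad.
Common terms: sin α = -0.514220, cos α = 0.857658, sin β = 0.039179, cos β = -0.999232, cos(α−β) = -0.877146, d² = 86.174791. Work in radians in the unit-radius frame; every candidate has L = ρ·(t + p + q).
LSL: p² = 2 + d² − 2cos(α−β) + 2d(sin α − sin β) = 79.654633; p = √p² = 8.924944; φ = atan2(cos β − cos α, d + sin α − sin β) = -0.209587 rad; t = (φ − α) mod 2π = 0.330511 rad, q = (β − φ) mod 2π = 3.311991 rad → L = 7.3·(0.330511 + 8.924944 + 3.311991) = 7.3·12.567447 = 91.742360 m
RSR: p² = 2 + d² − 2cos(α−β) + 2d(sin β − sin α) = 100.203533; p = √p² = 10.010171; φ = atan2(cos α − cos β, d − sin α + sin β) = 0.186581 rad; t = (α − φ) mod 2π = 5.556506 rad, q = (φ − β) mod 2π = 3.367363 rad → L = 7.3·(5.556506 + 10.010171 + 3.367363) = 7.3·18.934040 = 138.218492 m
LSR: p² = d² − 2 + 2cos(α−β) + 2d(sin α + sin β) = 73.600842; p = √p² = 8.579093; φ = atan2(−cos α − cos β, d + sin α + sin β) − atan2(−2, p) = 0.245106 rad; t = (φ − α) mod 2π = 0.785205 rad, q = (φ − β) mod 2π = 3.425888 rad → L = 7.3·(0.785205 + 8.579093 + 3.425888) = 7.3·12.790185 = 93.368354 m
RSL: p² = d² − 2 + 2cos(α−β) − 2d(sin α + sin β) = 91.240155; p = √p² = 9.551971; φ = atan2(cos α + cos β, d − sin α − sin β) − atan2(2, p) = -0.220907 rad; t = (α − φ) mod 2π = 5.963994 rad, q = (β − φ) mod 2π = 3.323310 rad → L = 7.3·(5.963994 + 9.551971 + 3.323310) = 7.3·18.839275 = 137.526708 m
RLR: c = (6 − d² + 2cos(α−β) + 2d(sin α − sin β))/8 = -11.525442, |c| > 1 → infeasible
LRL: c = (6 − d² + 2cos(α−β) − 2d(sin α − sin β))/8 = -8.956829, |c| > 1 → infeasible
Shortest: LSL with L = 91.742360 m ≈ 91.7424 m
Convert LSL to answer units (arcs ×180/π): t = 0.330511·180/π = 18.9369°, p = ρ·p = 7.3·8.924944 = 65.1521 m, q = 3.311991·180/π = 189.7631°, L = 91.7424 m.

LSL: t = 18.9369°, p = 65.1521 m, q = 189.7631°, L = 91.7424 m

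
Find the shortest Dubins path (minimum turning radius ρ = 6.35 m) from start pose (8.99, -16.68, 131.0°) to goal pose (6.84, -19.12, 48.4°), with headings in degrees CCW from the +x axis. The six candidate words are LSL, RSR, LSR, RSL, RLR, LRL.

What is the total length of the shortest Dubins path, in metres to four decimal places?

37.6294 m

Let ψ = atan2(Δy, Δx) = atan2(-2.44, -2.15) = -131.3848° be the start→goal bearing.
Normalize: d = |goal − start| / ρ = 3.252092/6.35 = 0.512140, α = (θ_start − ψ) mod 360° = 262.3848° = 4.579479 rad, β = (θ_goal − ψ) mod 360° = 179.7848° = 3.137837 rad.
Common terms: sin α = -0.991180, cos α = -0.132519, sin β = 0.003756, cos β = -0.999993, cos(α−β) = 0.128796, d² = 0.262288. Work in radians in the unit-radius frame; every candidate has L = ρ·(t + p + q).
LSL: p² = 2 + d² − 2cos(α−β) + 2d(sin α − sin β) = 0.985603; p = √p² = 0.992775; φ = atan2(cos β − cos α, d + sin α − sin β) = -2.078657 rad; t = (φ − α) mod 2π = 5.908234 rad, q = (β − φ) mod 2π = 5.216494 rad → L = 6.35·(5.908234 + 0.992775 + 5.216494) = 6.35·12.117504 = 76.946149 m
RSR: p² = 2 + d² − 2cos(α−β) + 2d(sin β − sin α) = 3.023791; p = √p² = 1.738905; φ = atan2(cos α − cos β, d − sin α + sin β) = 0.522285 rad; t = (α − φ) mod 2π = 4.057194 rad, q = (φ − β) mod 2π = 3.667634 rad → L = 6.35·(4.057194 + 1.738905 + 3.667634) = 6.35·9.463732 = 60.094700 m
LSR: p² = d² − 2 + 2cos(α−β) + 2d(sin α + sin β) = -2.491521 < 0 → infeasible
RSL: p² = d² − 2 + 2cos(α−β) − 2d(sin α + sin β) = -0.468721 < 0 → infeasible
RLR: c = (6 − d² + 2cos(α−β) + 2d(sin α − sin β))/8 = 0.622026; p = 2π − arccos c = 5.383717 rad; φ = atan2(cos α − cos β, d − sin α + sin β) = 0.522285 rad; t = (α − φ + p/2) mod 2π = 0.465867 rad, q = (α − β − t + p) mod 2π = 0.076307 rad → L = 6.35·(0.465867 + 5.383717 + 0.076307) = 6.35·5.925890 = 37.629402 m
LRL: c = (6 − d² + 2cos(α−β) − 2d(sin α − sin β))/8 = 0.876800; p = 2π − arccos c = 5.781555 rad; φ = atan2(cos β − cos α, d + sin α − sin β) = -2.078657 rad; t = (φ − α + p/2) mod 2π = 2.515827 rad, q = (β − α − t + p) mod 2π = 1.824086 rad → L = 6.35·(2.515827 + 5.781555 + 1.824086) = 6.35·10.121468 = 64.271319 m
Shortest: RLR with L = 37.629402 m ≈ 37.6294 m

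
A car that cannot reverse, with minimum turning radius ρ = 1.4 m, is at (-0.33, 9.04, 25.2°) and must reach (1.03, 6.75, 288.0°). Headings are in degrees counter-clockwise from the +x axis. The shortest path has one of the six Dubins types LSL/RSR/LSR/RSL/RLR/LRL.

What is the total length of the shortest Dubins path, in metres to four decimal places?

Let ψ = atan2(Δy, Δx) = atan2(-2.29, 1.36) = -59.2945° be the start→goal bearing.
Normalize: d = |goal − start| / ρ = 2.663400/1.4 = 1.902429, α = (θ_start − ψ) mod 360° = 84.4945° = 1.474707 rad, β = (θ_goal − ψ) mod 360° = 347.2945° = 6.061432 rad.
Common terms: sin α = 0.995387, cos α = 0.095941, sin β = -0.219940, cos β = 0.975513, cos(α−β) = -0.125333, d² = 3.619235. Work in radians in the unit-radius frame; every candidate has L = ρ·(t + p + q).
LSL: p² = 2 + d² − 2cos(α−β) + 2d(sin α − sin β) = 10.494046; p = √p² = 3.239452; φ = atan2(cos β − cos α, d + sin α − sin β) = 0.274971 rad; t = (φ − α) mod 2π = 5.083449 rad, q = (β − φ) mod 2π = 5.786462 rad → L = 1.4·(5.083449 + 3.239452 + 5.786462) = 1.4·14.109362 = 19.753107 m
RSR: p² = 2 + d² − 2cos(α−β) + 2d(sin β − sin α) = 1.245756; p = √p² = 1.116134; φ = atan2(cos α − cos β, d − sin α + sin β) = -0.907638 rad; t = (α − φ) mod 2π = 2.382346 rad, q = (φ − β) mod 2π = 5.597300 rad → L = 1.4·(2.382346 + 1.116134 + 5.597300) = 1.4·9.095780 = 12.734092 m
LSR: p² = d² − 2 + 2cos(α−β) + 2d(sin α + sin β) = 4.319034; p = √p² = 2.078229; φ = atan2(−cos α − cos β, d + sin α + sin β) − atan2(−2, p) = 0.385614 rad; t = (φ − α) mod 2π = 5.194092 rad, q = (φ − β) mod 2π = 0.607367 rad → L = 1.4·(5.194092 + 2.078229 + 0.607367) = 1.4·7.879688 = 11.031563 m
RSL: p² = d² − 2 + 2cos(α−β) − 2d(sin α + sin β) = -1.581897 < 0 → infeasible
RLR: c = (6 − d² + 2cos(α−β) + 2d(sin α − sin β))/8 = 0.844281; p = 2π − arccos c = 5.717610 rad; φ = atan2(cos α − cos β, d − sin α + sin β) = -0.907638 rad; t = (α − φ + p/2) mod 2π = 5.241151 rad, q = (α − β − t + p) mod 2π = 2.172919 rad → L = 1.4·(5.241151 + 5.717610 + 2.172919) = 1.4·13.131680 = 18.384353 m
LRL: c = (6 − d² + 2cos(α−β) − 2d(sin α − sin β))/8 = -0.311756; p = 2π − arccos c = 4.395349 rad; φ = atan2(cos β − cos α, d + sin α − sin β) = 0.274971 rad; t = (φ − α + p/2) mod 2π = 0.997938 rad, q = (β − α − t + p) mod 2π = 1.700951 rad → L = 1.4·(0.997938 + 4.395349 + 1.700951) = 1.4·7.094237 = 9.931932 m
Shortest: LRL with L = 9.931932 m ≈ 9.9319 m

9.9319 m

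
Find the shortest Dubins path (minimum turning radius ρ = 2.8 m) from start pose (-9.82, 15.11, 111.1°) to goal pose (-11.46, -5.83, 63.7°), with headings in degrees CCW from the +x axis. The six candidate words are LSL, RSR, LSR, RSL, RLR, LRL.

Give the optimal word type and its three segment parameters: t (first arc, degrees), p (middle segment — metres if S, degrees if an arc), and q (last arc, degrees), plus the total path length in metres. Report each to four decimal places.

Let ψ = atan2(Δy, Δx) = atan2(-20.94, -1.64) = -94.4782° be the start→goal bearing.
Normalize: d = |goal − start| / ρ = 21.004123/2.8 = 7.501473, α = (θ_start − ψ) mod 360° = 205.5782° = 3.588017 rad, β = (θ_goal − ψ) mod 360° = 158.1782° = 2.760731 rad.
Common terms: sin α = -0.431743, cos α = -0.901997, sin β = 0.371721, cos β = -0.928345, cos(α−β) = 0.676876, d² = 56.272092. Work in radians in the unit-radius frame; every candidate has L = ρ·(t + p + q).
LSL: p² = 2 + d² − 2cos(α−β) + 2d(sin α − sin β) = 44.864019; p = √p² = 6.698061; φ = atan2(cos β − cos α, d + sin α − sin β) = -0.003934 rad; t = (φ − α) mod 2π = 2.691235 rad, q = (β − φ) mod 2π = 2.764664 rad → L = 2.8·(2.691235 + 6.698061 + 2.764664) = 2.8·12.153960 = 34.031088 m
RSR: p² = 2 + d² − 2cos(α−β) + 2d(sin β − sin α) = 68.972661; p = √p² = 8.304978; φ = atan2(cos α − cos β, d − sin α + sin β) = 0.003173 rad; t = (α − φ) mod 2π = 3.584844 rad, q = (φ − β) mod 2π = 3.525627 rad → L = 2.8·(3.584844 + 8.304978 + 3.525627) = 2.8·15.415449 = 43.163259 m
LSR: p² = d² − 2 + 2cos(α−β) + 2d(sin α + sin β) = 54.725341; p = √p² = 7.397658; φ = atan2(−cos α − cos β, d + sin α + sin β) − atan2(−2, p) = 0.505222 rad; t = (φ − α) mod 2π = 3.200390 rad, q = (φ − β) mod 2π = 4.027676 rad → L = 2.8·(3.200390 + 7.397658 + 4.027676) = 2.8·14.625724 = 40.952028 m
RSL: p² = d² − 2 + 2cos(α−β) − 2d(sin α + sin β) = 56.526347; p = √p² = 7.518401; φ = atan2(cos α + cos β, d − sin α − sin β) − atan2(2, p) = -0.497486 rad; t = (α − φ) mod 2π = 4.085502 rad, q = (β − φ) mod 2π = 3.258216 rad → L = 2.8·(4.085502 + 7.518401 + 3.258216) = 2.8·14.862119 = 41.613933 m
RLR: c = (6 − d² + 2cos(α−β) + 2d(sin α − sin β))/8 = -7.621583, |c| > 1 → infeasible
LRL: c = (6 − d² + 2cos(α−β) − 2d(sin α − sin β))/8 = -4.608002, |c| > 1 → infeasible
Shortest: LSL with L = 34.031088 m ≈ 34.0311 m
Convert LSL to answer units (arcs ×180/π): t = 2.691235·180/π = 154.1964°, p = ρ·p = 2.8·6.698061 = 18.7546 m, q = 2.764664·180/π = 158.4036°, L = 34.0311 m.

LSL: t = 154.1964°, p = 18.7546 m, q = 158.4036°, L = 34.0311 m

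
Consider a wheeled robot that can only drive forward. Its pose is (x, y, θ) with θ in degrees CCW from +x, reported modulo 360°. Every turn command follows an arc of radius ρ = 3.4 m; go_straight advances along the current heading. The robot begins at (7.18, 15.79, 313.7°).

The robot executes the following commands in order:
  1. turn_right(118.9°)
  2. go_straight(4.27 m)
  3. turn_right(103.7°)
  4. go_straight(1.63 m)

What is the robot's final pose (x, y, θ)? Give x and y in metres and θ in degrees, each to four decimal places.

(-2.8371, 13.9147, 91.1000°)

set_pose: (x, y, θ) = (7.1800, 15.7900, 313.7000°), ρ = 3.4
turn_right(118.9°): centre at ρ to the right, rotate −118.9° → (5.5904, 10.1538, 194.8000°)
go_straight(4.27): x += 4.27·cos θ, y += 4.27·sin θ → (1.4621, 9.0630, 194.8000°)
turn_right(103.7°): centre at ρ to the right, rotate −103.7° → (-2.8058, 12.2850, 91.1000°)
go_straight(1.63): x += 1.63·cos θ, y += 1.63·sin θ → (-2.8371, 13.9147, 91.1000°)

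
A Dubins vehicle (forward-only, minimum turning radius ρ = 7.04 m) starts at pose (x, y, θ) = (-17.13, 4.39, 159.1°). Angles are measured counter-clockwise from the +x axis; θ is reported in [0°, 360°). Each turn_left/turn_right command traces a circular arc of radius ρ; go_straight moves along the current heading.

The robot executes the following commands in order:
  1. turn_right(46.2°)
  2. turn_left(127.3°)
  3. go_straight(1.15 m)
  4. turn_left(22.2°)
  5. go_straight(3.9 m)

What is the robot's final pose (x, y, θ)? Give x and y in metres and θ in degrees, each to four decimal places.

(-35.6543, 1.5553, 262.4000°)

set_pose: (x, y, θ) = (-17.1300, 4.3900, 159.1000°), ρ = 7.04
turn_right(46.2°): centre at ρ to the right, rotate −46.2° → (-21.1037, 8.2274, 112.9000°)
turn_left(127.3°): centre at ρ to the left, rotate +127.3° → (-33.6979, 8.9866, 240.2000°)
go_straight(1.15): x += 1.15·cos θ, y += 1.15·sin θ → (-34.2694, 7.9887, 240.2000°)
turn_left(22.2°): centre at ρ to the left, rotate +22.2° → (-35.1385, 5.4211, 262.4000°)
go_straight(3.9): x += 3.9·cos θ, y += 3.9·sin θ → (-35.6543, 1.5553, 262.4000°)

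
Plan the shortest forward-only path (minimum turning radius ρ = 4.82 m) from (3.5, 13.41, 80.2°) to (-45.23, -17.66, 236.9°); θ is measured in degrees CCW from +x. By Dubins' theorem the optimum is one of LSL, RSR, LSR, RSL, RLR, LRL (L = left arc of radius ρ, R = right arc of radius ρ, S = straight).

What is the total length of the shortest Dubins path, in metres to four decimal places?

65.9765 m

Let ψ = atan2(Δy, Δx) = atan2(-31.07, -48.73) = -147.4786° be the start→goal bearing.
Normalize: d = |goal − start| / ρ = 57.792368/4.82 = 11.990118, α = (θ_start − ψ) mod 360° = 227.6786° = 3.973742 rad, β = (θ_goal − ψ) mod 360° = 24.3786° = 0.425487 rad.
Common terms: sin α = -0.739380, cos α = -0.673288, sin β = 0.412765, cos β = 0.910838, cos(α−β) = -0.918446, d² = 143.762926. Work in radians in the unit-radius frame; every candidate has L = ρ·(t + p + q).
LSL: p² = 2 + d² − 2cos(α−β) + 2d(sin α − sin β) = 119.971120; p = √p² = 10.953133; φ = atan2(cos β − cos α, d + sin α − sin β) = 0.145137 rad; t = (φ − α) mod 2π = 2.454580 rad, q = (β − φ) mod 2π = 0.280351 rad → L = 4.82·(2.454580 + 10.953133 + 0.280351) = 4.82·13.688064 = 65.976468 m
RSR: p² = 2 + d² − 2cos(α−β) + 2d(sin β − sin α) = 175.228517; p = √p² = 13.237391; φ = atan2(cos α − cos β, d − sin α + sin β) = -0.119958 rad; t = (α − φ) mod 2π = 4.093700 rad, q = (φ − β) mod 2π = 5.737740 rad → L = 4.82·(4.093700 + 13.237391 + 5.737740) = 4.82·23.068831 = 111.191763 m
LSR: p² = d² − 2 + 2cos(α−β) + 2d(sin α + sin β) = 132.093721; p = √p² = 11.493203; φ = atan2(−cos α − cos β, d + sin α + sin β) − atan2(−2, p) = 0.151927 rad; t = (φ − α) mod 2π = 2.461370 rad, q = (φ − β) mod 2π = 6.009625 rad → L = 4.82·(2.461370 + 11.493203 + 6.009625) = 4.82·19.964198 = 96.227435 m
RSL: p² = d² − 2 + 2cos(α−β) − 2d(sin α + sin β) = 147.758345; p = √p² = 12.155589; φ = atan2(cos α + cos β, d − sin α − sin β) − atan2(2, p) = -0.143788 rad; t = (α − φ) mod 2π = 4.117530 rad, q = (β − φ) mod 2π = 0.569275 rad → L = 4.82·(4.117530 + 12.155589 + 0.569275) = 4.82·16.842394 = 81.180339 m
RLR: c = (6 − d² + 2cos(α−β) + 2d(sin α − sin β))/8 = -20.903565, |c| > 1 → infeasible
LRL: c = (6 − d² + 2cos(α−β) − 2d(sin α − sin β))/8 = -13.996390, |c| > 1 → infeasible
Shortest: LSL with L = 65.976468 m ≈ 65.9765 m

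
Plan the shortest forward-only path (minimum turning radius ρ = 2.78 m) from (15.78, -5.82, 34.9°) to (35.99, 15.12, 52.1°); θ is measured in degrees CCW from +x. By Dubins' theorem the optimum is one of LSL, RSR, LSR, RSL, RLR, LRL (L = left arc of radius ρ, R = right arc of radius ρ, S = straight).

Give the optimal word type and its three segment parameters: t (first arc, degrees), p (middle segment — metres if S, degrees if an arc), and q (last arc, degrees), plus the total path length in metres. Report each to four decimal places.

LSL: t = 11.1903°, p = 28.2714 m, q = 6.0097°, L = 29.1060 m

Let ψ = atan2(Δy, Δx) = atan2(20.94, 20.21) = 46.0163° be the start→goal bearing.
Normalize: d = |goal − start| / ρ = 29.102022/2.78 = 10.468353, α = (θ_start − ψ) mod 360° = 348.8837° = 6.089169 rad, β = (θ_goal − ψ) mod 360° = 6.0837° = 0.106180 rad.
Common terms: sin α = -0.192801, cos α = 0.981238, sin β = 0.105981, cos β = 0.994368, cos(α−β) = 0.955278, d² = 109.586422. Work in radians in the unit-radius frame; every candidate has L = ρ·(t + p + q).
LSL: p² = 2 + d² − 2cos(α−β) + 2d(sin α − sin β) = 103.420347; p = √p² = 10.169579; φ = atan2(cos β − cos α, d + sin α − sin β) = 0.001291 rad; t = (φ − α) mod 2π = 0.195308 rad, q = (β − φ) mod 2π = 0.104889 rad → L = 2.78·(0.195308 + 10.169579 + 0.104889) = 2.78·10.469776 = 29.105978 m
RSR: p² = 2 + d² − 2cos(α−β) + 2d(sin β − sin α) = 115.931382; p = √p² = 10.767144; φ = atan2(cos α − cos β, d − sin α + sin β) = -0.001219 rad; t = (α − φ) mod 2π = 6.090388 rad, q = (φ − β) mod 2π = 6.175786 rad → L = 2.78·(6.090388 + 10.767144 + 6.175786) = 2.78·23.033318 = 64.032623 m
LSR: p² = d² − 2 + 2cos(α−β) + 2d(sin α + sin β) = 107.679241; p = √p² = 10.376861; φ = atan2(−cos α − cos β, d + sin α + sin β) − atan2(−2, p) = 0.002350 rad; t = (φ − α) mod 2π = 0.196367 rad, q = (φ − β) mod 2π = 6.179355 rad → L = 2.78·(0.196367 + 10.376861 + 6.179355) = 2.78·16.752583 = 46.572180 m
RSL: p² = d² − 2 + 2cos(α−β) − 2d(sin α + sin β) = 111.314716; p = √p² = 10.550579; φ = atan2(cos α + cos β, d − sin α − sin β) − atan2(2, p) = -0.002312 rad; t = (α − φ) mod 2π = 6.091481 rad, q = (β − φ) mod 2π = 0.108492 rad → L = 2.78·(6.091481 + 10.550579 + 0.108492) = 2.78·16.750551 = 46.566533 m
RLR: c = (6 − d² + 2cos(α−β) + 2d(sin α − sin β))/8 = -13.491423, |c| > 1 → infeasible
LRL: c = (6 − d² + 2cos(α−β) − 2d(sin α − sin β))/8 = -11.927543, |c| > 1 → infeasible
Shortest: LSL with L = 29.105978 m ≈ 29.1060 m
Convert LSL to answer units (arcs ×180/π): t = 0.195308·180/π = 11.1903°, p = ρ·p = 2.78·10.169579 = 28.2714 m, q = 0.104889·180/π = 6.0097°, L = 29.1060 m.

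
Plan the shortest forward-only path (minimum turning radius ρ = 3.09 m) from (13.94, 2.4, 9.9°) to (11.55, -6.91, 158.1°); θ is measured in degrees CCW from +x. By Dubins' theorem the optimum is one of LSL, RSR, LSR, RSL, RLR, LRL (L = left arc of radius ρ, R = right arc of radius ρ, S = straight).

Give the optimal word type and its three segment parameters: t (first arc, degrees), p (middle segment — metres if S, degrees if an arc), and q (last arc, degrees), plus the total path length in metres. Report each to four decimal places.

RSR: t = 127.3910°, p = 3.8317 m, q = 84.4090°, L = 15.2542 m

Let ψ = atan2(Δy, Δx) = atan2(-9.31, -2.39) = -104.3977° be the start→goal bearing.
Normalize: d = |goal − start| / ρ = 9.611878/3.09 = 3.110640, α = (θ_start − ψ) mod 360° = 114.2977° = 1.994871 rad, β = (θ_goal − ψ) mod 360° = 262.4977° = 4.581449 rad.
Common terms: sin α = 0.911420, cos α = -0.411477, sin β = -0.991440, cos β = -0.130566, cos(α−β) = -0.849893, d² = 9.676082. Work in radians in the unit-radius frame; every candidate has L = ρ·(t + p + q).
LSL: p² = 2 + d² − 2cos(α−β) + 2d(sin α − sin β) = 25.214090; p = √p² = 5.021363; φ = atan2(cos β − cos α, d + sin α − sin β) = 0.055972 rad; t = (φ − α) mod 2π = 4.344287 rad, q = (β − φ) mod 2π = 4.525476 rad → L = 3.09·(4.344287 + 5.021363 + 4.525476) = 3.09·13.891127 = 42.923581 m
RSR: p² = 2 + d² − 2cos(α−β) + 2d(sin β − sin α) = 1.537645; p = √p² = 1.240018; φ = atan2(cos α − cos β, d − sin α + sin β) = -0.228522 rad; t = (α − φ) mod 2π = 2.223393 rad, q = (φ − β) mod 2π = 1.473215 rad → L = 3.09·(2.223393 + 1.240018 + 1.473215) = 3.09·4.936626 = 15.254173 m
LSR: p² = d² − 2 + 2cos(α−β) + 2d(sin α + sin β) = 5.478472; p = √p² = 2.340614; φ = atan2(−cos α − cos β, d + sin α + sin β) − atan2(−2, p) = 0.884072 rad; t = (φ − α) mod 2π = 5.172386 rad, q = (φ − β) mod 2π = 2.585808 rad → L = 3.09·(5.172386 + 2.340614 + 2.585808) = 3.09·10.098808 = 31.205316 m
RSL: p² = d² − 2 + 2cos(α−β) − 2d(sin α + sin β) = 6.474121; p = √p² = 2.544429; φ = atan2(cos α + cos β, d − sin α − sin β) − atan2(2, p) = -0.834443 rad; t = (α − φ) mod 2π = 2.829314 rad, q = (β − φ) mod 2π = 5.415892 rad → L = 3.09·(2.829314 + 2.544429 + 5.415892) = 3.09·10.789635 = 33.339972 m
RLR: c = (6 − d² + 2cos(α−β) + 2d(sin α − sin β))/8 = 0.807794; p = 2π − arccos c = 5.652790 rad; φ = atan2(cos α − cos β, d − sin α + sin β) = -0.228522 rad; t = (α − φ + p/2) mod 2π = 5.049787 rad, q = (α − β − t + p) mod 2π = 4.299610 rad → L = 3.09·(5.049787 + 5.652790 + 4.299610) = 3.09·15.002187 = 46.356757 m
LRL: c = (6 − d² + 2cos(α−β) − 2d(sin α − sin β))/8 = -2.151761, |c| > 1 → infeasible
Shortest: RSR with L = 15.254173 m ≈ 15.2542 m
Convert RSR to answer units (arcs ×180/π): t = 2.223393·180/π = 127.3910°, p = ρ·p = 3.09·1.240018 = 3.8317 m, q = 1.473215·180/π = 84.4090°, L = 15.2542 m.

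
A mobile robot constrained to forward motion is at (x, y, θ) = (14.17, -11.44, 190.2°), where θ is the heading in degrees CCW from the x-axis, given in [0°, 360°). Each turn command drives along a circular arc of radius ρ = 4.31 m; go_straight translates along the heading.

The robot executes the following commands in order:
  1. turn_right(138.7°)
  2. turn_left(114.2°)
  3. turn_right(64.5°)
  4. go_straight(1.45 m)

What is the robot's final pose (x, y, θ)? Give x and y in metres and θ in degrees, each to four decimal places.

(4.2803, 7.1061, 101.2000°)

set_pose: (x, y, θ) = (14.1700, -11.4400, 190.2000°), ρ = 4.31
turn_right(138.7°): centre at ρ to the right, rotate −138.7° → (10.0337, -4.5151, 51.5000°)
turn_left(114.2°): centre at ρ to the left, rotate +114.2° → (7.7252, 2.3444, 165.7000°)
turn_right(64.5°): centre at ρ to the right, rotate −64.5° → (4.5619, 5.6837, 101.2000°)
go_straight(1.45): x += 1.45·cos θ, y += 1.45·sin θ → (4.2803, 7.1061, 101.2000°)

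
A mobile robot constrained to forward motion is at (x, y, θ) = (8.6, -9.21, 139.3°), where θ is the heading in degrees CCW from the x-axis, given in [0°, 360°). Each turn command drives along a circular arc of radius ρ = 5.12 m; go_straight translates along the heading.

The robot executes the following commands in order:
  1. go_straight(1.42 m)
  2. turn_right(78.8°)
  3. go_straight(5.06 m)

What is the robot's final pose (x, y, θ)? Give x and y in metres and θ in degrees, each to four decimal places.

(8.8976, 2.5228, 60.5000°)

set_pose: (x, y, θ) = (8.6000, -9.2100, 139.3000°), ρ = 5.12
go_straight(1.42): x += 1.42·cos θ, y += 1.42·sin θ → (7.5234, -8.2840, 139.3000°)
turn_right(78.8°): centre at ρ to the right, rotate −78.8° → (6.4060, -1.8812, 60.5000°)
go_straight(5.06): x += 5.06·cos θ, y += 5.06·sin θ → (8.8976, 2.5228, 60.5000°)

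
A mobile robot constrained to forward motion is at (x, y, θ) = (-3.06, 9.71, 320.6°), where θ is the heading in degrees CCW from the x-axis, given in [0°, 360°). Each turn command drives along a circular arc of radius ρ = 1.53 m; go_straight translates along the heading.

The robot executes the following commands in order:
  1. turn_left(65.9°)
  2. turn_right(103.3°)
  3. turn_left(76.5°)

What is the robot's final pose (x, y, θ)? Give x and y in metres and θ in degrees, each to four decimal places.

set_pose: (x, y, θ) = (-3.0600, 9.7100, 320.6000°), ρ = 1.53
turn_left(65.9°): centre at ρ to the left, rotate +65.9° → (-1.4062, 9.5230, 386.5000° ≡ 26.5000°)
turn_right(103.3°): centre at ρ to the right, rotate −103.3° → (0.7661, 8.5032, -76.8000° ≡ 283.2000°)
turn_left(76.5°): centre at ρ to the left, rotate +76.5° → (2.2476, 7.3226, 359.7000°)

(2.2476, 7.3226, 359.7000°)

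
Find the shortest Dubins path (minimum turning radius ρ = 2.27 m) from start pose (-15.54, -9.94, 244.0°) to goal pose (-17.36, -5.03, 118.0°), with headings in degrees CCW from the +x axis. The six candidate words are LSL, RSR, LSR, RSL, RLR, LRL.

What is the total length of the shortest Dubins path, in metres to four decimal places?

14.5219 m

Let ψ = atan2(Δy, Δx) = atan2(4.91, -1.82) = 110.3383° be the start→goal bearing.
Normalize: d = |goal − start| / ρ = 5.236459/2.27 = 2.306810, α = (θ_start − ψ) mod 360° = 133.6617° = 2.332836 rad, β = (θ_goal − ψ) mod 360° = 7.6617° = 0.133721 rad.
Common terms: sin α = 0.723429, cos α = -0.690399, sin β = 0.133323, cos β = 0.991073, cos(α−β) = -0.587785, d² = 5.321372. Work in radians in the unit-radius frame; every candidate has L = ρ·(t + p + q).
LSL: p² = 2 + d² − 2cos(α−β) + 2d(sin α − sin β) = 11.219469; p = √p² = 3.349548; φ = atan2(cos β − cos α, d + sin α − sin β) = 0.525909 rad; t = (φ − α) mod 2π = 4.476258 rad, q = (β − φ) mod 2π = 5.890997 rad → L = 2.27·(4.476258 + 3.349548 + 5.890997) = 2.27·13.716803 = 31.137143 m
RSR: p² = 2 + d² − 2cos(α−β) + 2d(sin β − sin α) = 5.774417; p = √p² = 2.403002; φ = atan2(cos α − cos β, d − sin α + sin β) = -0.775030 rad; t = (α − φ) mod 2π = 3.107867 rad, q = (φ − β) mod 2π = 5.374434 rad → L = 2.27·(3.107867 + 2.403002 + 5.374434) = 2.27·10.885302 = 24.709635 m
LSR: p² = d² − 2 + 2cos(α−β) + 2d(sin α + sin β) = 6.098532; p = √p² = 2.469521; φ = atan2(−cos α − cos β, d + sin α + sin β) − atan2(−2, p) = 0.585974 rad; t = (φ − α) mod 2π = 4.536324 rad, q = (φ − β) mod 2π = 0.452253 rad → L = 2.27·(4.536324 + 2.469521 + 0.452253) = 2.27·7.458097 = 16.929881 m
RSL: p² = d² − 2 + 2cos(α−β) − 2d(sin α + sin β) = -1.806928 < 0 → infeasible
RLR: c = (6 − d² + 2cos(α−β) + 2d(sin α − sin β))/8 = 0.278198; p = 2π − arccos c = 4.994306 rad; φ = atan2(cos α − cos β, d − sin α + sin β) = -0.775030 rad; t = (α − φ + p/2) mod 2π = 5.605020 rad, q = (α − β − t + p) mod 2π = 1.588402 rad → L = 2.27·(5.605020 + 4.994306 + 1.588402) = 2.27·12.187728 = 27.666142 m
LRL: c = (6 − d² + 2cos(α−β) − 2d(sin α − sin β))/8 = -0.402434; p = 2π − arccos c = 4.298215 rad; φ = atan2(cos β − cos α, d + sin α − sin β) = 0.525909 rad; t = (φ − α + p/2) mod 2π = 0.342181 rad, q = (β − α − t + p) mod 2π = 1.756920 rad → L = 2.27·(0.342181 + 4.298215 + 1.756920) = 2.27·6.397316 = 14.521907 m
Shortest: LRL with L = 14.521907 m ≈ 14.5219 m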